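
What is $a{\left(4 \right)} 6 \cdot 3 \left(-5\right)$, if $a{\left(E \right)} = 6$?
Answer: $-540$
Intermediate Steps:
$a{\left(4 \right)} 6 \cdot 3 \left(-5\right) = 6 \cdot 6 \cdot 3 \left(-5\right) = 36 \left(-15\right) = -540$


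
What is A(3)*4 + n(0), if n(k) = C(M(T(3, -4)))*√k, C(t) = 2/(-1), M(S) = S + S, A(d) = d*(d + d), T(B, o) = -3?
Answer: 72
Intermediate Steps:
A(d) = 2*d² (A(d) = d*(2*d) = 2*d²)
M(S) = 2*S
C(t) = -2 (C(t) = 2*(-1) = -2)
n(k) = -2*√k
A(3)*4 + n(0) = (2*3²)*4 - 2*√0 = (2*9)*4 - 2*0 = 18*4 + 0 = 72 + 0 = 72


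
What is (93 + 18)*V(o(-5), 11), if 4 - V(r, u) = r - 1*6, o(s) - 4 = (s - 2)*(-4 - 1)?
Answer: -3219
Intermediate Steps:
o(s) = 14 - 5*s (o(s) = 4 + (s - 2)*(-4 - 1) = 4 + (-2 + s)*(-5) = 4 + (10 - 5*s) = 14 - 5*s)
V(r, u) = 10 - r (V(r, u) = 4 - (r - 1*6) = 4 - (r - 6) = 4 - (-6 + r) = 4 + (6 - r) = 10 - r)
(93 + 18)*V(o(-5), 11) = (93 + 18)*(10 - (14 - 5*(-5))) = 111*(10 - (14 + 25)) = 111*(10 - 1*39) = 111*(10 - 39) = 111*(-29) = -3219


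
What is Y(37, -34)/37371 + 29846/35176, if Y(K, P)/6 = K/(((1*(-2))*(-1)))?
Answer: 186546567/219093716 ≈ 0.85145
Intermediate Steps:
Y(K, P) = 3*K (Y(K, P) = 6*(K/(((1*(-2))*(-1)))) = 6*(K/((-2*(-1)))) = 6*(K/2) = 3*K)
Y(37, -34)/37371 + 29846/35176 = (3*37)/37371 + 29846/35176 = 111*(1/37371) + 29846*(1/35176) = 37/12457 + 14923/17588 = 186546567/219093716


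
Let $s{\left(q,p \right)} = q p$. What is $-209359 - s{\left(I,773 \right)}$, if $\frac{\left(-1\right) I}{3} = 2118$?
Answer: $4702283$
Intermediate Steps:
$I = -6354$ ($I = \left(-3\right) 2118 = -6354$)
$s{\left(q,p \right)} = p q$
$-209359 - s{\left(I,773 \right)} = -209359 - 773 \left(-6354\right) = -209359 - -4911642 = -209359 + 4911642 = 4702283$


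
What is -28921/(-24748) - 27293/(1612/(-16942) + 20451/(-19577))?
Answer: 112019440589546631/4677854165284 ≈ 23947.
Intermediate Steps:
-28921/(-24748) - 27293/(1612/(-16942) + 20451/(-19577)) = -28921*(-1/24748) - 27293/(1612*(-1/16942) + 20451*(-1/19577)) = 28921/24748 - 27293/(-806/8471 - 20451/19577) = 28921/24748 - 27293/(-189019483/165836767) = 28921/24748 - 27293*(-165836767/189019483) = 28921/24748 + 4526182881731/189019483 = 112019440589546631/4677854165284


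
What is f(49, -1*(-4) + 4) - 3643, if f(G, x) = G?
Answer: -3594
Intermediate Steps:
f(49, -1*(-4) + 4) - 3643 = 49 - 3643 = -3594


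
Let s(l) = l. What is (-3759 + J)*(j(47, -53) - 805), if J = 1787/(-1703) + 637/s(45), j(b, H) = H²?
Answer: -191760468092/25545 ≈ -7.5068e+6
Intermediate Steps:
J = 1004396/76635 (J = 1787/(-1703) + 637/45 = 1787*(-1/1703) + 637*(1/45) = -1787/1703 + 637/45 = 1004396/76635 ≈ 13.106)
(-3759 + J)*(j(47, -53) - 805) = (-3759 + 1004396/76635)*((-53)² - 805) = -287066569*(2809 - 805)/76635 = -287066569/76635*2004 = -191760468092/25545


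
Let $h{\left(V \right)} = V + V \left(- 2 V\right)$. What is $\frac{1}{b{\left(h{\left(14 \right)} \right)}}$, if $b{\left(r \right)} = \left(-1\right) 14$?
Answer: $- \frac{1}{14} \approx -0.071429$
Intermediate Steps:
$h{\left(V \right)} = V - 2 V^{2}$
$b{\left(r \right)} = -14$
$\frac{1}{b{\left(h{\left(14 \right)} \right)}} = \frac{1}{-14} = - \frac{1}{14}$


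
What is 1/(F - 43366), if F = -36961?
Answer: -1/80327 ≈ -1.2449e-5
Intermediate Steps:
1/(F - 43366) = 1/(-36961 - 43366) = 1/(-80327) = -1/80327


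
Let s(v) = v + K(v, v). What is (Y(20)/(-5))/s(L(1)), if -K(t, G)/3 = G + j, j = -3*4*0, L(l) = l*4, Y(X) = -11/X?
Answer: -11/800 ≈ -0.013750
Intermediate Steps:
L(l) = 4*l
j = 0 (j = -12*0 = 0)
K(t, G) = -3*G (K(t, G) = -3*(G + 0) = -3*G)
s(v) = -2*v (s(v) = v - 3*v = -2*v)
(Y(20)/(-5))/s(L(1)) = (-11/20/(-5))/((-8)) = (-11*1/20*(-⅕))/((-2*4)) = -11/20*(-⅕)/(-8) = (11/100)*(-⅛) = -11/800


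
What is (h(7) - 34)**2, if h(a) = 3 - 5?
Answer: 1296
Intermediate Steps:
h(a) = -2
(h(7) - 34)**2 = (-2 - 34)**2 = (-36)**2 = 1296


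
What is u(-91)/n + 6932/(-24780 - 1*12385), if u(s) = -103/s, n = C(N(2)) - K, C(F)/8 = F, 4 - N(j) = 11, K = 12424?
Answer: -1575272351/8441509440 ≈ -0.18661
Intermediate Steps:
N(j) = -7 (N(j) = 4 - 1*11 = 4 - 11 = -7)
C(F) = 8*F
n = -12480 (n = 8*(-7) - 1*12424 = -56 - 12424 = -12480)
u(-91)/n + 6932/(-24780 - 1*12385) = -103/(-91)/(-12480) + 6932/(-24780 - 1*12385) = -103*(-1/91)*(-1/12480) + 6932/(-24780 - 12385) = (103/91)*(-1/12480) + 6932/(-37165) = -103/1135680 + 6932*(-1/37165) = -103/1135680 - 6932/37165 = -1575272351/8441509440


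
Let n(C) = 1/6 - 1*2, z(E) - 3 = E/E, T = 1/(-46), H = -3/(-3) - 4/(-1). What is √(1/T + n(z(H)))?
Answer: I*√1722/6 ≈ 6.9162*I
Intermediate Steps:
H = 5 (H = -3*(-⅓) - 4*(-1) = 1 + 4 = 5)
T = -1/46 ≈ -0.021739
z(E) = 4 (z(E) = 3 + E/E = 3 + 1 = 4)
n(C) = -11/6 (n(C) = ⅙ - 2 = -11/6)
√(1/T + n(z(H))) = √(1/(-1/46) - 11/6) = √(-46 - 11/6) = √(-287/6) = I*√1722/6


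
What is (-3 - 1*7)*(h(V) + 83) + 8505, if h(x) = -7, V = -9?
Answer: 7745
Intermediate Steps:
(-3 - 1*7)*(h(V) + 83) + 8505 = (-3 - 1*7)*(-7 + 83) + 8505 = (-3 - 7)*76 + 8505 = -10*76 + 8505 = -760 + 8505 = 7745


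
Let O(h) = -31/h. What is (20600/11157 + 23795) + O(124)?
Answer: 1061994503/44628 ≈ 23797.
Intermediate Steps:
(20600/11157 + 23795) + O(124) = (20600/11157 + 23795) - 31/124 = (20600*(1/11157) + 23795) - 31*1/124 = (20600/11157 + 23795) - ¼ = 265501415/11157 - ¼ = 1061994503/44628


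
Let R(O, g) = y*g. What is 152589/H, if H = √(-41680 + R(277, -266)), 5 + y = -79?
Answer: -152589*I*√4834/9668 ≈ -1097.3*I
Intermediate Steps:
y = -84 (y = -5 - 79 = -84)
R(O, g) = -84*g
H = 2*I*√4834 (H = √(-41680 - 84*(-266)) = √(-41680 + 22344) = √(-19336) = 2*I*√4834 ≈ 139.05*I)
152589/H = 152589/((2*I*√4834)) = 152589*(-I*√4834/9668) = -152589*I*√4834/9668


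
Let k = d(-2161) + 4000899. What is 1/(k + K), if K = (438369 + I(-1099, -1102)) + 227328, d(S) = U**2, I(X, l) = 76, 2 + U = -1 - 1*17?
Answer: 1/4667072 ≈ 2.1427e-7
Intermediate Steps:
U = -20 (U = -2 + (-1 - 1*17) = -2 + (-1 - 17) = -2 - 18 = -20)
d(S) = 400 (d(S) = (-20)**2 = 400)
k = 4001299 (k = 400 + 4000899 = 4001299)
K = 665773 (K = (438369 + 76) + 227328 = 438445 + 227328 = 665773)
1/(k + K) = 1/(4001299 + 665773) = 1/4667072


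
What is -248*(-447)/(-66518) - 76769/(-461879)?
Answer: -2095251731/1396512151 ≈ -1.5003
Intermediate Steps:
-248*(-447)/(-66518) - 76769/(-461879) = 110856*(-1/66518) - 76769*(-1/461879) = -55428/33259 + 6979/41989 = -2095251731/1396512151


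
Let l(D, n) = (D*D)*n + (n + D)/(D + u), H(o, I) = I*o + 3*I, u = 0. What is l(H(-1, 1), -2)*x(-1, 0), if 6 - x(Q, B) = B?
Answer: -48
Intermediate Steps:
x(Q, B) = 6 - B
H(o, I) = 3*I + I*o
l(D, n) = n*D**2 + (D + n)/D (l(D, n) = (D*D)*n + (n + D)/(D + 0) = D**2*n + (D + n)/D = n*D**2 + (D + n)/D)
l(H(-1, 1), -2)*x(-1, 0) = ((1*(3 - 1) - 2 - 2*(3 - 1)**3)/((1*(3 - 1))))*(6 - 1*0) = ((1*2 - 2 - 2*(1*2)**3)/((1*2)))*(6 + 0) = ((2 - 2 - 2*2**3)/2)*6 = ((2 - 2 - 2*8)/2)*6 = ((2 - 2 - 16)/2)*6 = ((1/2)*(-16))*6 = -8*6 = -48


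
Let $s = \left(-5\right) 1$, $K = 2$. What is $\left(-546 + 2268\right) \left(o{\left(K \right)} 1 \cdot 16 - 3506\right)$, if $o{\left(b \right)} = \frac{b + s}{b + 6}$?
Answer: $-6047664$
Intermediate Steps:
$s = -5$
$o{\left(b \right)} = \frac{-5 + b}{6 + b}$ ($o{\left(b \right)} = \frac{b - 5}{b + 6} = \frac{-5 + b}{6 + b}$)
$\left(-546 + 2268\right) \left(o{\left(K \right)} 1 \cdot 16 - 3506\right) = \left(-546 + 2268\right) \left(\frac{-5 + 2}{6 + 2} \cdot 1 \cdot 16 - 3506\right) = 1722 \left(\frac{1}{8} \left(-3\right) 1 \cdot 16 - 3506\right) = 1722 \left(\left(- \frac{3}{8}\right) 1 \cdot 16 - 3506\right) = 1722 \left(\left(- \frac{3}{8}\right) 16 - 3506\right) = 1722 \left(-6 - 3506\right) = 1722 \left(-3512\right) = -6047664$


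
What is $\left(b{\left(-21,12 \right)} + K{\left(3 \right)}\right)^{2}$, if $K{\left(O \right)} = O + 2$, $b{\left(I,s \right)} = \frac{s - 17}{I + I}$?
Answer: $\frac{46225}{1764} \approx 26.205$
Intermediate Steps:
$b{\left(I,s \right)} = \frac{-17 + s}{2 I}$
$K{\left(O \right)} = 2 + O$
$\left(b{\left(-21,12 \right)} + K{\left(3 \right)}\right)^{2} = \left(\frac{-17 + 12}{2 \left(-21\right)} + \left(2 + 3\right)\right)^{2} = \left(\frac{1}{2} \left(- \frac{1}{21}\right) \left(-5\right) + 5\right)^{2} = \left(\frac{5}{42} + 5\right)^{2} = \left(\frac{215}{42}\right)^{2} = \frac{46225}{1764}$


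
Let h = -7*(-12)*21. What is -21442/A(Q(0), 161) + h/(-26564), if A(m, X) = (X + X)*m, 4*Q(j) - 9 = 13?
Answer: -143177333/11761211 ≈ -12.174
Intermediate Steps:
Q(j) = 11/2 (Q(j) = 9/4 + (1/4)*13 = 9/4 + 13/4 = 11/2)
A(m, X) = 2*X*m (A(m, X) = (2*X)*m = 2*X*m)
h = 1764 (h = 84*21 = 1764)
-21442/A(Q(0), 161) + h/(-26564) = -21442/(2*161*(11/2)) + 1764/(-26564) = -21442/1771 + 1764*(-1/26564) = -21442*1/1771 - 441/6641 = -21442/1771 - 441/6641 = -143177333/11761211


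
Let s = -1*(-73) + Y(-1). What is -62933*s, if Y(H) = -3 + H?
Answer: -4342377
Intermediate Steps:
s = 69 (s = -1*(-73) + (-3 - 1) = 73 - 4 = 69)
-62933*s = -62933*69 = -4342377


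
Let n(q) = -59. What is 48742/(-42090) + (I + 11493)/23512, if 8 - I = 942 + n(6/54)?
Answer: -174777571/247405020 ≈ -0.70644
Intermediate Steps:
I = -875 (I = 8 - (942 - 59) = 8 - 1*883 = 8 - 883 = -875)
48742/(-42090) + (I + 11493)/23512 = 48742/(-42090) + (-875 + 11493)/23512 = 48742*(-1/42090) + 10618*(1/23512) = -24371/21045 + 5309/11756 = -174777571/247405020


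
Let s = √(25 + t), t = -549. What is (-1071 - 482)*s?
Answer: -3106*I*√131 ≈ -35550.0*I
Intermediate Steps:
s = 2*I*√131 (s = √(25 - 549) = √(-524) = 2*I*√131 ≈ 22.891*I)
(-1071 - 482)*s = (-1071 - 482)*(2*I*√131) = -3106*I*√131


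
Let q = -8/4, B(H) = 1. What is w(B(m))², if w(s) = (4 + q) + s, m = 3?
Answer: 9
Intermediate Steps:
q = -2 (q = -8*¼ = -2)
w(s) = 2 + s (w(s) = (4 - 2) + s = 2 + s)
w(B(m))² = (2 + 1)² = 3² = 9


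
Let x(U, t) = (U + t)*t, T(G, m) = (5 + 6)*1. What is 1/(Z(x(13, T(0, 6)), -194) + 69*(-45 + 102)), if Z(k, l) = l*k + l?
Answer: -1/47477 ≈ -2.1063e-5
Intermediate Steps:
T(G, m) = 11 (T(G, m) = 11*1 = 11)
x(U, t) = t*(U + t)
Z(k, l) = l + k*l (Z(k, l) = k*l + l = l + k*l)
1/(Z(x(13, T(0, 6)), -194) + 69*(-45 + 102)) = 1/(-194*(1 + 11*(13 + 11)) + 69*(-45 + 102)) = 1/(-194*(1 + 11*24) + 69*57) = 1/(-194*(1 + 264) + 3933) = 1/(-194*265 + 3933) = 1/(-51410 + 3933) = 1/(-47477) = -1/47477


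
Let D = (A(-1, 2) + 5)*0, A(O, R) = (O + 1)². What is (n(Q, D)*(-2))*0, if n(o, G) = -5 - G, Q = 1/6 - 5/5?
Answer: 0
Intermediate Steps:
A(O, R) = (1 + O)²
Q = -⅚ (Q = 1*(⅙) - 5*⅕ = ⅙ - 1 = -⅚ ≈ -0.83333)
D = 0 (D = ((1 - 1)² + 5)*0 = (0² + 5)*0 = (0 + 5)*0 = 5*0 = 0)
(n(Q, D)*(-2))*0 = ((-5 - 1*0)*(-2))*0 = ((-5 + 0)*(-2))*0 = -5*(-2)*0 = 10*0 = 0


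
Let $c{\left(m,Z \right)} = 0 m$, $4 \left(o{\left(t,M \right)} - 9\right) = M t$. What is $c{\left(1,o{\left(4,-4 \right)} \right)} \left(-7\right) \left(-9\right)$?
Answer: $0$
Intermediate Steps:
$o{\left(t,M \right)} = 9 + \frac{M t}{4}$
$c{\left(m,Z \right)} = 0$
$c{\left(1,o{\left(4,-4 \right)} \right)} \left(-7\right) \left(-9\right) = 0 \left(-7\right) \left(-9\right) = 0 \left(-9\right) = 0$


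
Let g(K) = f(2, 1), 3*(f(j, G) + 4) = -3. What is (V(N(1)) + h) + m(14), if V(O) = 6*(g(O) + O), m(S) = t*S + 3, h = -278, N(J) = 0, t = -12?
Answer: -473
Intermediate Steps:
f(j, G) = -5 (f(j, G) = -4 + (1/3)*(-3) = -4 - 1 = -5)
g(K) = -5
m(S) = 3 - 12*S (m(S) = -12*S + 3 = 3 - 12*S)
V(O) = -30 + 6*O (V(O) = 6*(-5 + O) = -30 + 6*O)
(V(N(1)) + h) + m(14) = ((-30 + 6*0) - 278) + (3 - 12*14) = ((-30 + 0) - 278) + (3 - 168) = (-30 - 278) - 165 = -308 - 165 = -473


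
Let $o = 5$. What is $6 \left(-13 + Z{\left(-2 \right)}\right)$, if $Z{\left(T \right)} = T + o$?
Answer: $-60$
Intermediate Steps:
$Z{\left(T \right)} = 5 + T$ ($Z{\left(T \right)} = T + 5 = 5 + T$)
$6 \left(-13 + Z{\left(-2 \right)}\right) = 6 \left(-13 + \left(5 - 2\right)\right) = 6 \left(-13 + 3\right) = 6 \left(-10\right) = -60$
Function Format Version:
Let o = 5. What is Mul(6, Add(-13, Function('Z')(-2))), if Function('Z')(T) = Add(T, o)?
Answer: -60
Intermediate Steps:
Function('Z')(T) = Add(5, T) (Function('Z')(T) = Add(T, 5) = Add(5, T))
Mul(6, Add(-13, Function('Z')(-2))) = Mul(6, Add(-13, Add(5, -2))) = Mul(6, Add(-13, 3)) = Mul(6, -10) = -60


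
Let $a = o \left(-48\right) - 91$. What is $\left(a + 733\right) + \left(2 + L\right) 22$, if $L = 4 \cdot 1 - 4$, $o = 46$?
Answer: $-1522$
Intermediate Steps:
$L = 0$ ($L = 4 - 4 = 0$)
$a = -2299$ ($a = 46 \left(-48\right) - 91 = -2208 - 91 = -2299$)
$\left(a + 733\right) + \left(2 + L\right) 22 = \left(-2299 + 733\right) + \left(2 + 0\right) 22 = -1566 + 2 \cdot 22 = -1566 + 44 = -1522$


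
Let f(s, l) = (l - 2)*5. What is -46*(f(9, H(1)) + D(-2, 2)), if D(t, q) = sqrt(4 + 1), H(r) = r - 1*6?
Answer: 1610 - 46*sqrt(5) ≈ 1507.1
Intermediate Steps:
H(r) = -6 + r (H(r) = r - 6 = -6 + r)
f(s, l) = -10 + 5*l (f(s, l) = (-2 + l)*5 = -10 + 5*l)
D(t, q) = sqrt(5)
-46*(f(9, H(1)) + D(-2, 2)) = -46*((-10 + 5*(-6 + 1)) + sqrt(5)) = -46*((-10 + 5*(-5)) + sqrt(5)) = -46*((-10 - 25) + sqrt(5)) = -46*(-35 + sqrt(5)) = 1610 - 46*sqrt(5)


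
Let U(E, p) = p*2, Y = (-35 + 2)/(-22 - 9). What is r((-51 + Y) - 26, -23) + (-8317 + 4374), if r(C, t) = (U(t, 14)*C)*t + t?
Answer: 1393030/31 ≈ 44936.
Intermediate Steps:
Y = 33/31 (Y = -33/(-31) = -33*(-1/31) = 33/31 ≈ 1.0645)
U(E, p) = 2*p
r(C, t) = t + 28*C*t (r(C, t) = ((2*14)*C)*t + t = (28*C)*t + t = 28*C*t + t = t + 28*C*t)
r((-51 + Y) - 26, -23) + (-8317 + 4374) = -23*(1 + 28*((-51 + 33/31) - 26)) + (-8317 + 4374) = -23*(1 + 28*(-1548/31 - 26)) - 3943 = -23*(1 + 28*(-2354/31)) - 3943 = -23*(1 - 65912/31) - 3943 = -23*(-65881/31) - 3943 = 1515263/31 - 3943 = 1393030/31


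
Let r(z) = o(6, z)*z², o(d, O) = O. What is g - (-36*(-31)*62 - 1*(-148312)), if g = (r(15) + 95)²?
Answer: 11823396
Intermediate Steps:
r(z) = z³ (r(z) = z*z² = z³)
g = 12040900 (g = (15³ + 95)² = (3375 + 95)² = 3470² = 12040900)
g - (-36*(-31)*62 - 1*(-148312)) = 12040900 - (-36*(-31)*62 - 1*(-148312)) = 12040900 - (1116*62 + 148312) = 12040900 - (69192 + 148312) = 12040900 - 1*217504 = 12040900 - 217504 = 11823396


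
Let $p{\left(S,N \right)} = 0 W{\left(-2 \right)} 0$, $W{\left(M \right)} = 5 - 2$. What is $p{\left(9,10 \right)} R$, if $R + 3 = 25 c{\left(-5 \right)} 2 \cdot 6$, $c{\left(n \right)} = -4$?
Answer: $0$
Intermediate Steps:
$W{\left(M \right)} = 3$
$p{\left(S,N \right)} = 0$ ($p{\left(S,N \right)} = 0 \cdot 3 \cdot 0 = 0 \cdot 0 = 0$)
$R = -1203$ ($R = -3 + 25 \left(-4\right) 2 \cdot 6 = -3 + 25 \left(\left(-8\right) 6\right) = -3 + 25 \left(-48\right) = -3 - 1200 = -1203$)
$p{\left(9,10 \right)} R = 0 \left(-1203\right) = 0$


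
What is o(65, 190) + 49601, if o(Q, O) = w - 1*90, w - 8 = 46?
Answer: 49565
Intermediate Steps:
w = 54 (w = 8 + 46 = 54)
o(Q, O) = -36 (o(Q, O) = 54 - 1*90 = 54 - 90 = -36)
o(65, 190) + 49601 = -36 + 49601 = 49565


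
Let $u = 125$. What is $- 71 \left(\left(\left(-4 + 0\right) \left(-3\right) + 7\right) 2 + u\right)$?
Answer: $-11573$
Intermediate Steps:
$- 71 \left(\left(\left(-4 + 0\right) \left(-3\right) + 7\right) 2 + u\right) = - 71 \left(\left(\left(-4 + 0\right) \left(-3\right) + 7\right) 2 + 125\right) = - 71 \left(\left(\left(-4\right) \left(-3\right) + 7\right) 2 + 125\right) = - 71 \left(\left(12 + 7\right) 2 + 125\right) = - 71 \left(19 \cdot 2 + 125\right) = - 71 \left(38 + 125\right) = \left(-71\right) 163 = -11573$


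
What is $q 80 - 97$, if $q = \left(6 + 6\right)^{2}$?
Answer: $11423$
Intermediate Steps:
$q = 144$ ($q = 12^{2} = 144$)
$q 80 - 97 = 144 \cdot 80 - 97 = 11520 - 97 = 11423$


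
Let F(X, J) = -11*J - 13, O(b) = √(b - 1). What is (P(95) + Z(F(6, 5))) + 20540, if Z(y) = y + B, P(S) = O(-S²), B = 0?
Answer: 20472 + I*√9026 ≈ 20472.0 + 95.005*I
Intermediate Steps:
O(b) = √(-1 + b)
F(X, J) = -13 - 11*J
P(S) = √(-1 - S²)
Z(y) = y (Z(y) = y + 0 = y)
(P(95) + Z(F(6, 5))) + 20540 = (√(-1 - 1*95²) + (-13 - 11*5)) + 20540 = (√(-1 - 1*9025) + (-13 - 55)) + 20540 = (√(-1 - 9025) - 68) + 20540 = (√(-9026) - 68) + 20540 = (I*√9026 - 68) + 20540 = (-68 + I*√9026) + 20540 = 20472 + I*√9026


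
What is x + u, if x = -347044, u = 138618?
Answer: -208426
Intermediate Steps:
x + u = -347044 + 138618 = -208426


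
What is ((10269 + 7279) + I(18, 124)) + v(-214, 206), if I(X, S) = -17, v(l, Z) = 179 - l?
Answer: 17924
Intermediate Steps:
((10269 + 7279) + I(18, 124)) + v(-214, 206) = ((10269 + 7279) - 17) + (179 - 1*(-214)) = (17548 - 17) + (179 + 214) = 17531 + 393 = 17924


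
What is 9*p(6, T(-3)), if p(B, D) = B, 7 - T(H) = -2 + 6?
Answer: 54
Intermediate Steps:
T(H) = 3 (T(H) = 7 - (-2 + 6) = 7 - 1*4 = 7 - 4 = 3)
9*p(6, T(-3)) = 9*6 = 54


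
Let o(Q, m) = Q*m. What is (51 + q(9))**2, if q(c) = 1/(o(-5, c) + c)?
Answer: 3367225/1296 ≈ 2598.2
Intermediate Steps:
q(c) = -1/(4*c) (q(c) = 1/(-5*c + c) = 1/(-4*c) = -1/(4*c))
(51 + q(9))**2 = (51 - 1/4/9)**2 = (51 - 1/4*1/9)**2 = (51 - 1/36)**2 = (1835/36)**2 = 3367225/1296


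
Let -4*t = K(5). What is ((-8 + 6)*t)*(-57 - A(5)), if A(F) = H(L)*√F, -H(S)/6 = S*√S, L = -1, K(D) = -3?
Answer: 171/2 + 9*I*√5 ≈ 85.5 + 20.125*I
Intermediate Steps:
t = ¾ (t = -¼*(-3) = ¾ ≈ 0.75000)
H(S) = -6*S^(3/2) (H(S) = -6*S*√S = -6*S^(3/2))
A(F) = 6*I*√F (A(F) = (-(-6)*I)*√F = (6*I)*√F = 6*I*√F)
((-8 + 6)*t)*(-57 - A(5)) = ((-8 + 6)*(¾))*(-57 - 6*I*√5) = (-2*¾)*(-57 - 6*I*√5) = -3*(-57 - 6*I*√5)/2 = 171/2 + 9*I*√5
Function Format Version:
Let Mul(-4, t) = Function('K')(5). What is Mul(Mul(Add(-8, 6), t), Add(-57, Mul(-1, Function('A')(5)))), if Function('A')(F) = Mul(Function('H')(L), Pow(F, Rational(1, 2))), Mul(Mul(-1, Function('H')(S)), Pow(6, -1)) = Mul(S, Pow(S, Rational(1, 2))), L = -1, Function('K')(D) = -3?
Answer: Add(Rational(171, 2), Mul(9, I, Pow(5, Rational(1, 2)))) ≈ Add(85.500, Mul(20.125, I))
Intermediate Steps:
t = Rational(3, 4) (t = Mul(Rational(-1, 4), -3) = Rational(3, 4) ≈ 0.75000)
Function('H')(S) = Mul(-6, Pow(S, Rational(3, 2))) (Function('H')(S) = Mul(-6, Mul(S, Pow(S, Rational(1, 2)))) = Mul(-6, Pow(S, Rational(3, 2))))
Function('A')(F) = Mul(6, I, Pow(F, Rational(1, 2))) (Function('A')(F) = Mul(Mul(-6, Pow(-1, Rational(3, 2))), Pow(F, Rational(1, 2))) = Mul(Mul(-6, Mul(-1, I)), Pow(F, Rational(1, 2))) = Mul(Mul(6, I), Pow(F, Rational(1, 2))) = Mul(6, I, Pow(F, Rational(1, 2))))
Mul(Mul(Add(-8, 6), t), Add(-57, Mul(-1, Function('A')(5)))) = Mul(Mul(Add(-8, 6), Rational(3, 4)), Add(-57, Mul(-1, Mul(6, I, Pow(5, Rational(1, 2)))))) = Mul(Mul(-2, Rational(3, 4)), Add(-57, Mul(-6, I, Pow(5, Rational(1, 2))))) = Mul(Rational(-3, 2), Add(-57, Mul(-6, I, Pow(5, Rational(1, 2))))) = Add(Rational(171, 2), Mul(9, I, Pow(5, Rational(1, 2))))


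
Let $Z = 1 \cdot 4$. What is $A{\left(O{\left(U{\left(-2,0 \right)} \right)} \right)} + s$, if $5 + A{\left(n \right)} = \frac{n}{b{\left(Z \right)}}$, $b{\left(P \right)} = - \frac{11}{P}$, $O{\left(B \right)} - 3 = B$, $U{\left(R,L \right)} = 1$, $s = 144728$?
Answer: $\frac{1591937}{11} \approx 1.4472 \cdot 10^{5}$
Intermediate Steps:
$Z = 4$
$O{\left(B \right)} = 3 + B$
$A{\left(n \right)} = -5 - \frac{4 n}{11}$ ($A{\left(n \right)} = -5 + \frac{n}{\left(-11\right) \frac{1}{4}} = -5 + \frac{n}{- \frac{11}{4}} = -5 + n \left(- \frac{4}{11}\right) = -5 - \frac{4 n}{11}$)
$A{\left(O{\left(U{\left(-2,0 \right)} \right)} \right)} + s = \left(-5 - \frac{4 \left(3 + 1\right)}{11}\right) + 144728 = \left(-5 - \frac{16}{11}\right) + 144728 = - \frac{71}{11} + 144728 = \frac{1591937}{11}$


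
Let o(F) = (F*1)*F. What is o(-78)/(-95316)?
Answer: -3/47 ≈ -0.063830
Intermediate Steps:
o(F) = F² (o(F) = F*F = F²)
o(-78)/(-95316) = (-78)²/(-95316) = 6084*(-1/95316) = -3/47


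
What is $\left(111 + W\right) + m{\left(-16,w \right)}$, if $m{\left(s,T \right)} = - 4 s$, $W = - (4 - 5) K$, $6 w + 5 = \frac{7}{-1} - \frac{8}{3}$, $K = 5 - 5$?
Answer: $175$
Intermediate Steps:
$K = 0$ ($K = 5 - 5 = 0$)
$w = - \frac{22}{9}$ ($w = - \frac{5}{6} + \frac{\frac{7}{-1} - \frac{8}{3}}{6} = - \frac{5}{6} + \frac{7 \left(-1\right) - \frac{8}{3}}{6} = - \frac{5}{6} + \frac{-7 - \frac{8}{3}}{6} = - \frac{5}{6} + \frac{1}{6} \left(- \frac{29}{3}\right) = - \frac{5}{6} - \frac{29}{18} = - \frac{22}{9} \approx -2.4444$)
$W = 0$ ($W = - (4 - 5) 0 = \left(-1\right) \left(-1\right) 0 = 1 \cdot 0 = 0$)
$\left(111 + W\right) + m{\left(-16,w \right)} = \left(111 + 0\right) - -64 = 111 + 64 = 175$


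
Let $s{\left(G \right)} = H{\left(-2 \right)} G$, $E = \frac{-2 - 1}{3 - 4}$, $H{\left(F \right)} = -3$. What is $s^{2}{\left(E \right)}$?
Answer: $81$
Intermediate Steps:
$E = 3$ ($E = - \frac{3}{-1} = \left(-3\right) \left(-1\right) = 3$)
$s{\left(G \right)} = - 3 G$
$s^{2}{\left(E \right)} = \left(\left(-3\right) 3\right)^{2} = \left(-9\right)^{2} = 81$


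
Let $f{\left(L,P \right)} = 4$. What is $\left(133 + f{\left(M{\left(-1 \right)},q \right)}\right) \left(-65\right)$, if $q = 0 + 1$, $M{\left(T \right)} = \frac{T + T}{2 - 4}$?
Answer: $-8905$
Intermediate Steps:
$M{\left(T \right)} = - T$ ($M{\left(T \right)} = \frac{2 T}{-2} = 2 T \left(- \frac{1}{2}\right) = - T$)
$q = 1$
$\left(133 + f{\left(M{\left(-1 \right)},q \right)}\right) \left(-65\right) = \left(133 + 4\right) \left(-65\right) = 137 \left(-65\right) = -8905$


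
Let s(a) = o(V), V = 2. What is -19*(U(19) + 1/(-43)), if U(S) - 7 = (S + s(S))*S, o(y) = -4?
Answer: -238545/43 ≈ -5547.6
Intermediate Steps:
s(a) = -4
U(S) = 7 + S*(-4 + S) (U(S) = 7 + (S - 4)*S = 7 + (-4 + S)*S = 7 + S*(-4 + S))
-19*(U(19) + 1/(-43)) = -19*((7 + 19² - 4*19) + 1/(-43)) = -19*((7 + 361 - 76) - 1/43) = -19*(292 - 1/43) = -19*12555/43 = -238545/43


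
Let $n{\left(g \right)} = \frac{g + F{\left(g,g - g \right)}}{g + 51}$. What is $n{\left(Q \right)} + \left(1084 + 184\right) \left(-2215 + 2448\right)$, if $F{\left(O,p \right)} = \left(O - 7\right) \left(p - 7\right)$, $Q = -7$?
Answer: $\frac{12999627}{44} \approx 2.9545 \cdot 10^{5}$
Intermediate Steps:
$F{\left(O,p \right)} = \left(-7 + O\right) \left(-7 + p\right)$
$n{\left(g \right)} = \frac{49 - 6 g}{51 + g}$ ($n{\left(g \right)} = \frac{g + \left(49 - 7 g - 7 \left(g - g\right) + g \left(g - g\right)\right)}{g + 51} = \frac{g + \left(49 - 7 g - 0 + g 0\right)}{51 + g} = \frac{g + \left(49 - 7 g + 0 + 0\right)}{51 + g} = \frac{g - \left(-49 + 7 g\right)}{51 + g} = \frac{49 - 6 g}{51 + g}$)
$n{\left(Q \right)} + \left(1084 + 184\right) \left(-2215 + 2448\right) = \frac{49 - -42}{51 - 7} + \left(1084 + 184\right) \left(-2215 + 2448\right) = \frac{49 + 42}{44} + 1268 \cdot 233 = \frac{1}{44} \cdot 91 + 295444 = \frac{91}{44} + 295444 = \frac{12999627}{44}$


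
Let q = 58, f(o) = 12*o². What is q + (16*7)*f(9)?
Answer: 108922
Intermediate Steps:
q + (16*7)*f(9) = 58 + (16*7)*(12*9²) = 58 + 112*(12*81) = 58 + 112*972 = 58 + 108864 = 108922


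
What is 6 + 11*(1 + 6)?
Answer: 83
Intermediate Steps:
6 + 11*(1 + 6) = 6 + 11*7 = 6 + 77 = 83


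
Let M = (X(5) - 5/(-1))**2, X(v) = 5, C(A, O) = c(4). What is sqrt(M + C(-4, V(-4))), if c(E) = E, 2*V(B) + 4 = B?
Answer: 2*sqrt(26) ≈ 10.198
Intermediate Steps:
V(B) = -2 + B/2
C(A, O) = 4
M = 100 (M = (5 - 5/(-1))**2 = (5 - 5*(-1))**2 = (5 + 5)**2 = 10**2 = 100)
sqrt(M + C(-4, V(-4))) = sqrt(100 + 4) = sqrt(104) = 2*sqrt(26)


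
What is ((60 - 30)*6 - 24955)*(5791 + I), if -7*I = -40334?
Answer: -286225575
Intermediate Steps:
I = 5762 (I = -1/7*(-40334) = 5762)
((60 - 30)*6 - 24955)*(5791 + I) = ((60 - 30)*6 - 24955)*(5791 + 5762) = (30*6 - 24955)*11553 = (180 - 24955)*11553 = -24775*11553 = -286225575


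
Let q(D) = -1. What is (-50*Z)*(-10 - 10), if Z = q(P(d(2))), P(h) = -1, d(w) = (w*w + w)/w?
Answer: -1000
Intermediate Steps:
d(w) = (w + w²)/w (d(w) = (w² + w)/w = (w + w²)/w)
Z = -1
(-50*Z)*(-10 - 10) = (-50*(-1))*(-10 - 10) = 50*(-20) = -1000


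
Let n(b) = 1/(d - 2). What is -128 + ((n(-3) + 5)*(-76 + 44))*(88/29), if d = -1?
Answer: -50560/87 ≈ -581.15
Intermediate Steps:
n(b) = -⅓ (n(b) = 1/(-1 - 2) = 1/(-3) = -⅓)
-128 + ((n(-3) + 5)*(-76 + 44))*(88/29) = -128 + ((-⅓ + 5)*(-76 + 44))*(88/29) = -128 + ((14/3)*(-32))*(88*(1/29)) = -128 - 448/3*88/29 = -128 - 39424/87 = -50560/87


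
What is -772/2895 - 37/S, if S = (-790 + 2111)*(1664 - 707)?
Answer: -561927/2106995 ≈ -0.26670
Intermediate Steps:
S = 1264197 (S = 1321*957 = 1264197)
-772/2895 - 37/S = -772/2895 - 37/1264197 = -772*1/2895 - 37*1/1264197 = -4/15 - 37/1264197 = -561927/2106995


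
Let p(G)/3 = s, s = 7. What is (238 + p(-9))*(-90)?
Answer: -23310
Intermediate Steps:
p(G) = 21 (p(G) = 3*7 = 21)
(238 + p(-9))*(-90) = (238 + 21)*(-90) = 259*(-90) = -23310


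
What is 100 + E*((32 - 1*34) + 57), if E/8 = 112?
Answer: 49380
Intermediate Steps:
E = 896 (E = 8*112 = 896)
100 + E*((32 - 1*34) + 57) = 100 + 896*((32 - 1*34) + 57) = 100 + 896*((32 - 34) + 57) = 100 + 896*(-2 + 57) = 100 + 896*55 = 100 + 49280 = 49380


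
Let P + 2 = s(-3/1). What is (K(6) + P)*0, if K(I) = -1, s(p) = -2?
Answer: 0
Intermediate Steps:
P = -4 (P = -2 - 2 = -4)
(K(6) + P)*0 = (-1 - 4)*0 = -5*0 = 0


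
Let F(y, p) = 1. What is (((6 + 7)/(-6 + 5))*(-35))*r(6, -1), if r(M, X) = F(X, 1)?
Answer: 455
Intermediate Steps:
r(M, X) = 1
(((6 + 7)/(-6 + 5))*(-35))*r(6, -1) = (((6 + 7)/(-6 + 5))*(-35))*1 = ((13/(-1))*(-35))*1 = ((13*(-1))*(-35))*1 = -13*(-35)*1 = 455*1 = 455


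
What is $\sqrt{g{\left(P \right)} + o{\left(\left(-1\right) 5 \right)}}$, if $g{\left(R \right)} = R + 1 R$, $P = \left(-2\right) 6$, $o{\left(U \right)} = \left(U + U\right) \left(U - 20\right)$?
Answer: $\sqrt{226} \approx 15.033$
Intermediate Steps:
$o{\left(U \right)} = 2 U \left(-20 + U\right)$
$P = -12$
$g{\left(R \right)} = 2 R$ ($g{\left(R \right)} = R + R = 2 R$)
$\sqrt{g{\left(P \right)} + o{\left(\left(-1\right) 5 \right)}} = \sqrt{2 \left(-12\right) + 2 \left(\left(-1\right) 5\right) \left(-20 - 5\right)} = \sqrt{-24 + 2 \left(-5\right) \left(-20 - 5\right)} = \sqrt{-24 + 2 \left(-5\right) \left(-25\right)} = \sqrt{-24 + 250} = \sqrt{226}$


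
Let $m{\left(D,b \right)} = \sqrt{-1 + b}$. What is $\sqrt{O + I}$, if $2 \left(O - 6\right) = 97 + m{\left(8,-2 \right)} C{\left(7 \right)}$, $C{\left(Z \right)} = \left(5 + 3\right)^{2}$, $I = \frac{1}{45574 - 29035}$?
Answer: $\frac{\sqrt{59631463734 + 35012930688 i \sqrt{3}}}{33078} \approx 8.1312 + 3.4082 i$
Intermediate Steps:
$I = \frac{1}{16539} \approx 6.0463 \cdot 10^{-5}$
$C{\left(Z \right)} = 64$ ($C{\left(Z \right)} = 8^{2} = 64$)
$O = \frac{109}{2} + 32 i \sqrt{3}$ ($O = 6 + \frac{97 + \sqrt{-1 - 2} \cdot 64}{2} = 6 + \frac{97 + \sqrt{-3} \cdot 64}{2} = 6 + \frac{97 + i \sqrt{3} \cdot 64}{2} = 6 + \frac{97 + 64 i \sqrt{3}}{2} = 6 + \left(\frac{97}{2} + 32 i \sqrt{3}\right) = \frac{109}{2} + 32 i \sqrt{3} \approx 54.5 + 55.426 i$)
$\sqrt{O + I} = \sqrt{\left(\frac{109}{2} + 32 i \sqrt{3}\right) + \frac{1}{16539}} = \sqrt{\frac{1802753}{33078} + 32 i \sqrt{3}}$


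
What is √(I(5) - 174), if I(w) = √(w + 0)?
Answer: √(-174 + √5) ≈ 13.106*I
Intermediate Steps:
I(w) = √w
√(I(5) - 174) = √(√5 - 174) = √(-174 + √5)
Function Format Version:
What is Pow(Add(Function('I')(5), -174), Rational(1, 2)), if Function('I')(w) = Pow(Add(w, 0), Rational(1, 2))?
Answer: Pow(Add(-174, Pow(5, Rational(1, 2))), Rational(1, 2)) ≈ Mul(13.106, I)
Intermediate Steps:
Function('I')(w) = Pow(w, Rational(1, 2))
Pow(Add(Function('I')(5), -174), Rational(1, 2)) = Pow(Add(Pow(5, Rational(1, 2)), -174), Rational(1, 2)) = Pow(Add(-174, Pow(5, Rational(1, 2))), Rational(1, 2))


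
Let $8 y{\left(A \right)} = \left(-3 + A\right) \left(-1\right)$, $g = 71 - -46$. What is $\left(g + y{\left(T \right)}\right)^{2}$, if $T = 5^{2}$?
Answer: $\frac{208849}{16} \approx 13053.0$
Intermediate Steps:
$T = 25$
$g = 117$ ($g = 71 + 46 = 117$)
$y{\left(A \right)} = \frac{3}{8} - \frac{A}{8}$ ($y{\left(A \right)} = \frac{\left(-3 + A\right) \left(-1\right)}{8} = \frac{3 - A}{8} = \frac{3}{8} - \frac{A}{8}$)
$\left(g + y{\left(T \right)}\right)^{2} = \left(117 + \left(\frac{3}{8} - \frac{25}{8}\right)\right)^{2} = \left(117 - \frac{11}{4}\right)^{2} = \left(\frac{457}{4}\right)^{2} = \frac{208849}{16}$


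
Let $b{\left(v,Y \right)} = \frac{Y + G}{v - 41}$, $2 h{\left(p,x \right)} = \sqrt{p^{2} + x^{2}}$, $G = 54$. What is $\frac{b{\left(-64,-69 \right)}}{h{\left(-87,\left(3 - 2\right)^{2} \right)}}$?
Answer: $\frac{\sqrt{7570}}{26495} \approx 0.0032839$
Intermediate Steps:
$h{\left(p,x \right)} = \frac{\sqrt{p^{2} + x^{2}}}{2}$
$b{\left(v,Y \right)} = \frac{54 + Y}{-41 + v}$ ($b{\left(v,Y \right)} = \frac{Y + 54}{v - 41} = \frac{54 + Y}{-41 + v}$)
$\frac{b{\left(-64,-69 \right)}}{h{\left(-87,\left(3 - 2\right)^{2} \right)}} = \frac{\frac{1}{-41 - 64} \left(54 - 69\right)}{\frac{1}{2} \sqrt{\left(-87\right)^{2} + \left(\left(3 - 2\right)^{2}\right)^{2}}} = \frac{\frac{1}{-105} \left(-15\right)}{\frac{1}{2} \sqrt{7569 + \left(1^{2}\right)^{2}}} = \frac{\left(- \frac{1}{105}\right) \left(-15\right)}{\frac{1}{2} \sqrt{7569 + 1^{2}}} = \frac{1}{7 \frac{\sqrt{7569 + 1}}{2}} = \frac{1}{7 \frac{\sqrt{7570}}{2}} = \frac{\frac{1}{3785} \sqrt{7570}}{7} = \frac{\sqrt{7570}}{26495}$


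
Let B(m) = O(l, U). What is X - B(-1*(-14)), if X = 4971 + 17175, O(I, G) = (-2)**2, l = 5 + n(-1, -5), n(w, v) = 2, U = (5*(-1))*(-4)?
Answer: 22142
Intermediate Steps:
U = 20 (U = -5*(-4) = 20)
l = 7 (l = 5 + 2 = 7)
O(I, G) = 4
B(m) = 4
X = 22146
X - B(-1*(-14)) = 22146 - 1*4 = 22146 - 4 = 22142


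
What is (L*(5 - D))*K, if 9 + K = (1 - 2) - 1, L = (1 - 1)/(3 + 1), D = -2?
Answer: 0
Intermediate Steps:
L = 0 (L = 0/4 = 0*(1/4) = 0)
K = -11 (K = -9 + ((1 - 2) - 1) = -9 + (-1 - 1) = -9 - 2 = -11)
(L*(5 - D))*K = (0*(5 - 1*(-2)))*(-11) = (0*(5 + 2))*(-11) = (0*7)*(-11) = 0*(-11) = 0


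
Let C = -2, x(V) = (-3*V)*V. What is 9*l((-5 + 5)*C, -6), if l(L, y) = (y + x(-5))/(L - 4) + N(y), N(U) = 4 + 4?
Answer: 1017/4 ≈ 254.25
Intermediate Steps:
x(V) = -3*V²
N(U) = 8
l(L, y) = 8 + (-75 + y)/(-4 + L) (l(L, y) = (y - 3*(-5)²)/(L - 4) + 8 = (y - 3*25)/(-4 + L) + 8 = (y - 75)/(-4 + L) + 8 = (-75 + y)/(-4 + L) + 8 = 8 + (-75 + y)/(-4 + L))
9*l((-5 + 5)*C, -6) = 9*((-107 - 6 + 8*((-5 + 5)*(-2)))/(-4 + (-5 + 5)*(-2))) = 9*((-107 - 6 + 8*(0*(-2)))/(-4 + 0*(-2))) = 9*((-107 - 6 + 8*0)/(-4 + 0)) = 9*((-107 - 6 + 0)/(-4)) = 9*(-¼*(-113)) = 9*(113/4) = 1017/4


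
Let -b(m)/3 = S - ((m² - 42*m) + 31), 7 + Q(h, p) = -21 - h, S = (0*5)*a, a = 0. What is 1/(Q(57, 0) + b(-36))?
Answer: 1/8432 ≈ 0.00011860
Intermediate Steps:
S = 0 (S = (0*5)*0 = 0*0 = 0)
Q(h, p) = -28 - h (Q(h, p) = -7 + (-21 - h) = -28 - h)
b(m) = 93 - 126*m + 3*m² (b(m) = -3*(0 - ((m² - 42*m) + 31)) = -3*(0 - (31 + m² - 42*m)) = -3*(0 + (-31 - m² + 42*m)) = -3*(-31 - m² + 42*m) = 93 - 126*m + 3*m²)
1/(Q(57, 0) + b(-36)) = 1/((-28 - 1*57) + (93 - 126*(-36) + 3*(-36)²)) = 1/((-28 - 57) + (93 + 4536 + 3*1296)) = 1/(-85 + (93 + 4536 + 3888)) = 1/(-85 + 8517) = 1/8432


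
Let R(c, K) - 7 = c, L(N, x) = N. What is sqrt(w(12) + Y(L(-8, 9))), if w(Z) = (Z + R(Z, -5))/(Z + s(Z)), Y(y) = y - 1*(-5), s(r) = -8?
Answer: sqrt(19)/2 ≈ 2.1795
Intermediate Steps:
R(c, K) = 7 + c
Y(y) = 5 + y (Y(y) = y + 5 = 5 + y)
w(Z) = (7 + 2*Z)/(-8 + Z) (w(Z) = (Z + (7 + Z))/(Z - 8) = (7 + 2*Z)/(-8 + Z))
sqrt(w(12) + Y(L(-8, 9))) = sqrt((7 + 2*12)/(-8 + 12) + (5 - 8)) = sqrt((7 + 24)/4 - 3) = sqrt((1/4)*31 - 3) = sqrt(31/4 - 3) = sqrt(19/4) = sqrt(19)/2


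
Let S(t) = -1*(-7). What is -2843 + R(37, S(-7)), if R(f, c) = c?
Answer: -2836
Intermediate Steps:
S(t) = 7
-2843 + R(37, S(-7)) = -2843 + 7 = -2836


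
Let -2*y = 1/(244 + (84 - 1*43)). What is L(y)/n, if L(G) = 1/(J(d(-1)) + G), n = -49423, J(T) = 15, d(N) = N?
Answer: -570/422517227 ≈ -1.3491e-6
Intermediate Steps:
y = -1/570 (y = -1/(2*(244 + (84 - 1*43))) = -1/(2*(244 + (84 - 43))) = -1/(2*(244 + 41)) = -½/285 = -½*1/285 = -1/570 ≈ -0.0017544)
L(G) = 1/(15 + G)
L(y)/n = 1/((15 - 1/570)*(-49423)) = -1/49423/(8549/570) = (570/8549)*(-1/49423) = -570/422517227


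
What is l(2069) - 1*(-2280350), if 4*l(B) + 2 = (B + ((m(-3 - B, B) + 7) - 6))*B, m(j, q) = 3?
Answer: 13410435/4 ≈ 3.3526e+6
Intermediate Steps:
l(B) = -1/2 + B*(4 + B)/4 (l(B) = -1/2 + ((B + ((3 + 7) - 6))*B)/4 = -1/2 + ((B + (10 - 6))*B)/4 = -1/2 + ((B + 4)*B)/4 = -1/2 + ((4 + B)*B)/4 = -1/2 + (B*(4 + B))/4 = -1/2 + B*(4 + B)/4)
l(2069) - 1*(-2280350) = (-1/2 + 2069 + (1/4)*2069**2) - 1*(-2280350) = (-1/2 + 2069 + (1/4)*4280761) + 2280350 = (-1/2 + 2069 + 4280761/4) + 2280350 = 4289035/4 + 2280350 = 13410435/4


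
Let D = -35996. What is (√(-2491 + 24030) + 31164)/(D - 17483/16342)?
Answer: -509282088/588264115 - 16342*√21539/588264115 ≈ -0.86981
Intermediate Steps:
(√(-2491 + 24030) + 31164)/(D - 17483/16342) = (√(-2491 + 24030) + 31164)/(-35996 - 17483/16342) = (√21539 + 31164)/(-35996 - 17483*1/16342) = (31164 + √21539)/(-35996 - 17483/16342) = (31164 + √21539)/(-588264115/16342) = (31164 + √21539)*(-16342/588264115) = -509282088/588264115 - 16342*√21539/588264115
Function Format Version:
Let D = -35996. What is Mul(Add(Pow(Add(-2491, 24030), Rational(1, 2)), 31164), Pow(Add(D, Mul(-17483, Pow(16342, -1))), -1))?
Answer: Add(Rational(-509282088, 588264115), Mul(Rational(-16342, 588264115), Pow(21539, Rational(1, 2)))) ≈ -0.86981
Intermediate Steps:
Mul(Add(Pow(Add(-2491, 24030), Rational(1, 2)), 31164), Pow(Add(D, Mul(-17483, Pow(16342, -1))), -1)) = Mul(Add(Pow(Add(-2491, 24030), Rational(1, 2)), 31164), Pow(Add(-35996, Mul(-17483, Pow(16342, -1))), -1)) = Mul(Add(Pow(21539, Rational(1, 2)), 31164), Pow(Add(-35996, Mul(-17483, Rational(1, 16342))), -1)) = Mul(Add(31164, Pow(21539, Rational(1, 2))), Pow(Add(-35996, Rational(-17483, 16342)), -1)) = Mul(Add(31164, Pow(21539, Rational(1, 2))), Pow(Rational(-588264115, 16342), -1)) = Mul(Add(31164, Pow(21539, Rational(1, 2))), Rational(-16342, 588264115)) = Add(Rational(-509282088, 588264115), Mul(Rational(-16342, 588264115), Pow(21539, Rational(1, 2))))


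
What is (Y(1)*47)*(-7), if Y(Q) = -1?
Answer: 329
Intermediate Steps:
(Y(1)*47)*(-7) = -1*47*(-7) = -47*(-7) = 329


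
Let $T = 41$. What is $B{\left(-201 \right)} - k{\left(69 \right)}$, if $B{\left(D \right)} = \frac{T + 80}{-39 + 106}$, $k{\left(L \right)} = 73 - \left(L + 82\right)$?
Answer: $\frac{5347}{67} \approx 79.806$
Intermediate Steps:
$k{\left(L \right)} = -9 - L$ ($k{\left(L \right)} = 73 - \left(82 + L\right) = -9 - L$)
$B{\left(D \right)} = \frac{121}{67}$ ($B{\left(D \right)} = \frac{41 + 80}{-39 + 106} = \frac{121}{67}$)
$B{\left(-201 \right)} - k{\left(69 \right)} = \frac{121}{67} - \left(-9 - 69\right) = \frac{121}{67} - -78 = \frac{121}{67} + 78 = \frac{5347}{67}$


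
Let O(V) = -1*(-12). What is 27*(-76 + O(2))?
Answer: -1728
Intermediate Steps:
O(V) = 12
27*(-76 + O(2)) = 27*(-76 + 12) = 27*(-64) = -1728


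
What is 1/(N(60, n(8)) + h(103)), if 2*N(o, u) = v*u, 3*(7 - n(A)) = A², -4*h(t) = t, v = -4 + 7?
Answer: -4/189 ≈ -0.021164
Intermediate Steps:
v = 3
h(t) = -t/4
n(A) = 7 - A²/3
N(o, u) = 3*u/2 (N(o, u) = (3*u)/2 = 3*u/2)
1/(N(60, n(8)) + h(103)) = 1/(3*(7 - ⅓*8²)/2 - ¼*103) = 1/(3*(7 - ⅓*64)/2 - 103/4) = 1/(3*(7 - 64/3)/2 - 103/4) = 1/((3/2)*(-43/3) - 103/4) = 1/(-43/2 - 103/4) = 1/(-189/4) = -4/189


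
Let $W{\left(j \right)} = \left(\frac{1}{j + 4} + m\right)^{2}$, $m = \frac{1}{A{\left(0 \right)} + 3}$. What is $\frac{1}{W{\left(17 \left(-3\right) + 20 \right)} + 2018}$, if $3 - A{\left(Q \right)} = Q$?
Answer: $\frac{2916}{5884537} \approx 0.00049554$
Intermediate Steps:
$A{\left(Q \right)} = 3 - Q$
$m = \frac{1}{6}$ ($m = \frac{1}{\left(3 - 0\right) + 3} = \frac{1}{\left(3 + 0\right) + 3} = \frac{1}{3 + 3} = \frac{1}{6} \approx 0.16667$)
$W{\left(j \right)} = \left(\frac{1}{6} + \frac{1}{4 + j}\right)^{2}$ ($W{\left(j \right)} = \left(\frac{1}{j + 4} + \frac{1}{6}\right)^{2} = \left(\frac{1}{4 + j} + \frac{1}{6}\right)^{2} = \left(\frac{1}{6} + \frac{1}{4 + j}\right)^{2}$)
$\frac{1}{W{\left(17 \left(-3\right) + 20 \right)} + 2018} = \frac{1}{\frac{\left(10 + \left(17 \left(-3\right) + 20\right)\right)^{2}}{36 \left(4 + \left(17 \left(-3\right) + 20\right)\right)^{2}} + 2018} = \frac{1}{\frac{\left(10 + \left(-51 + 20\right)\right)^{2}}{36 \left(4 + \left(-51 + 20\right)\right)^{2}} + 2018} = \frac{1}{\frac{\left(10 - 31\right)^{2}}{36 \left(4 - 31\right)^{2}} + 2018} = \frac{1}{\frac{\left(-21\right)^{2}}{36 \cdot 729} + 2018} = \frac{1}{\frac{1}{36} \cdot \frac{1}{729} \cdot 441 + 2018} = \frac{1}{\frac{49}{2916} + 2018} = \frac{1}{\frac{5884537}{2916}} = \frac{2916}{5884537}$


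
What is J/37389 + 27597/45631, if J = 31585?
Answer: 2473079368/1706097459 ≈ 1.4496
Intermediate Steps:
J/37389 + 27597/45631 = 31585/37389 + 27597/45631 = 2473079368/1706097459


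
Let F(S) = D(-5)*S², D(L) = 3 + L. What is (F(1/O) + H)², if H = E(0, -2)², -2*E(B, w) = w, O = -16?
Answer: 16129/16384 ≈ 0.98444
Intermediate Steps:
E(B, w) = -w/2
F(S) = -2*S² (F(S) = (3 - 5)*S² = -2*S²)
H = 1 (H = (-½*(-2))² = 1² = 1)
(F(1/O) + H)² = (-2*(1/(-16))² + 1)² = (-2*(-1/16)² + 1)² = (-2*1/256 + 1)² = (-1/128 + 1)² = (127/128)² = 16129/16384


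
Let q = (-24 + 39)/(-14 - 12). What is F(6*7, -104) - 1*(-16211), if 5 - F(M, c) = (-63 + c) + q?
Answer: 425973/26 ≈ 16384.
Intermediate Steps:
q = -15/26 (q = 15/(-26) = 15*(-1/26) = -15/26 ≈ -0.57692)
F(M, c) = 1783/26 - c (F(M, c) = 5 - ((-63 + c) - 15/26) = 5 - (-1653/26 + c) = 5 + (1653/26 - c) = 1783/26 - c)
F(6*7, -104) - 1*(-16211) = (1783/26 - 1*(-104)) - 1*(-16211) = (1783/26 + 104) + 16211 = 4487/26 + 16211 = 425973/26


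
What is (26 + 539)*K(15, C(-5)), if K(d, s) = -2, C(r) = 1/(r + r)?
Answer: -1130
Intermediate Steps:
C(r) = 1/(2*r)
(26 + 539)*K(15, C(-5)) = (26 + 539)*(-2) = 565*(-2) = -1130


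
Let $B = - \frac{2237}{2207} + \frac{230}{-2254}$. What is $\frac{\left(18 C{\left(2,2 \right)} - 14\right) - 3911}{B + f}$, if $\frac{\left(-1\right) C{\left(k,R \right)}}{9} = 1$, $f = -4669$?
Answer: $\frac{441980441}{505040315} \approx 0.87514$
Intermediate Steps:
$C{\left(k,R \right)} = -9$ ($C{\left(k,R \right)} = \left(-9\right) 1 = -9$)
$B = - \frac{120648}{108143}$ ($B = \left(-2237\right) \frac{1}{2207} + 230 \left(- \frac{1}{2254}\right) = - \frac{2237}{2207} - \frac{5}{49} = - \frac{120648}{108143} \approx -1.1156$)
$\frac{\left(18 C{\left(2,2 \right)} - 14\right) - 3911}{B + f} = \frac{\left(18 \left(-9\right) - 14\right) - 3911}{- \frac{120648}{108143} - 4669} = \frac{\left(-162 - 14\right) - 3911}{- \frac{505040315}{108143}} = \left(-176 - 3911\right) \left(- \frac{108143}{505040315}\right) = \left(-4087\right) \left(- \frac{108143}{505040315}\right) = \frac{441980441}{505040315}$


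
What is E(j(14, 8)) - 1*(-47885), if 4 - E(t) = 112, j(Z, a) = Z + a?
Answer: 47777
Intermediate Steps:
E(t) = -108 (E(t) = 4 - 1*112 = 4 - 112 = -108)
E(j(14, 8)) - 1*(-47885) = -108 - 1*(-47885) = -108 + 47885 = 47777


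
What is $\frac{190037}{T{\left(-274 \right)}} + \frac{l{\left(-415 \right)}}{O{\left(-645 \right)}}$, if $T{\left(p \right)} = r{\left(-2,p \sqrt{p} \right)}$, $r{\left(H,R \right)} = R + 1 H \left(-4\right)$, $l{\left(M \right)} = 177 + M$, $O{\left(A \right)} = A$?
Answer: $\frac{734557783}{1658527845} + \frac{26035069 i \sqrt{274}}{10285444} \approx 0.4429 + 41.9 i$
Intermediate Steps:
$r{\left(H,R \right)} = R - 4 H$ ($r{\left(H,R \right)} = R + H \left(-4\right) = R - 4 H$)
$T{\left(p \right)} = 8 + p^{\frac{3}{2}}$ ($T{\left(p \right)} = p \sqrt{p} - -8 = p^{\frac{3}{2}} + 8 = 8 + p^{\frac{3}{2}}$)
$\frac{190037}{T{\left(-274 \right)}} + \frac{l{\left(-415 \right)}}{O{\left(-645 \right)}} = \frac{190037}{8 + \left(-274\right)^{\frac{3}{2}}} + \frac{177 - 415}{-645} = \frac{190037}{8 - 274 i \sqrt{274}} - - \frac{238}{645} = \frac{190037}{8 - 274 i \sqrt{274}} + \frac{238}{645} = \frac{238}{645} + \frac{190037}{8 - 274 i \sqrt{274}}$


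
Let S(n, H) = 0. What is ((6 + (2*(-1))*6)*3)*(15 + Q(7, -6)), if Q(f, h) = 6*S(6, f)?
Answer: -270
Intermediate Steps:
Q(f, h) = 0 (Q(f, h) = 6*0 = 0)
((6 + (2*(-1))*6)*3)*(15 + Q(7, -6)) = ((6 + (2*(-1))*6)*3)*(15 + 0) = ((6 - 2*6)*3)*15 = ((6 - 12)*3)*15 = -6*3*15 = -18*15 = -270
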